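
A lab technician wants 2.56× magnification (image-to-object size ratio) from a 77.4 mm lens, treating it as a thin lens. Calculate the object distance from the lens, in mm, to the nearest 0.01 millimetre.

With m = dᵢ/dₒ and 1/f = 1/dₒ + 1/dᵢ, substituting dᵢ = m·dₒ gives 1/f = (1 + 1/m)/dₒ, hence dₒ = f·(1 + 1/m).
dₒ = 77.4 × (1 + 1/2.56) = 77.4 × 1.39062 ≈ 107.634 mm.

107.63 mm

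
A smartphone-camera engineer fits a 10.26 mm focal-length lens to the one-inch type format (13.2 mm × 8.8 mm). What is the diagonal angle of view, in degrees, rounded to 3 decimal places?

Sensor diagonal = √(13.2² + 8.8²) = √251.6800 ≈ 15.8644 mm.
Angle of view α = 2·arctan(d/2f) with d = 15.8644 mm and f = 10.26 mm.
d/2f = 0.77312; arctan(0.77312) ≈ 37.7083°, so α ≈ 75.4167°.

75.417°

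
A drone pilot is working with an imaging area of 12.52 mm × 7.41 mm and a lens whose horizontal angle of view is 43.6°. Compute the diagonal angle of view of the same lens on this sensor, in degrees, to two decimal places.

From the horizontal AOV: f = 12.52 / (2·tan(21.8°)) = 12.52 / 0.79994 ≈ 15.6511 mm.
Sensor diagonal = √(12.52² + 7.41²) = √211.6585 ≈ 14.5485 mm.
Diagonal AOV = 2·arctan(14.5485 / (2 × 15.6511)) = 2·arctan(0.46477) ≈ 49.8556°.

49.86°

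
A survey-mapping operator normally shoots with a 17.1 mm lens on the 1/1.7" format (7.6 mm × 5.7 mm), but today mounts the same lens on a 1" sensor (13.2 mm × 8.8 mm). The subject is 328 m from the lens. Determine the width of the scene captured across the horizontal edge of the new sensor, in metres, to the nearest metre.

The focal length stays 17.1 mm; the relevant sensor dimension is now w = 13.2 mm. Object distance dₒ = 328 m = 328000 mm.
Thin-lens field width W = w·(dₒ − f)/f = 13.2 × (328000 − 17.1)/17.1 ≈ 253179.782 mm = 253.18 m.

253 m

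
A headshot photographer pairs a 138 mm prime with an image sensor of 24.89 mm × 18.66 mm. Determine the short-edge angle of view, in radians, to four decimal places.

Angle of view α = 2·arctan(h/2f) with h = 18.66 mm and f = 138 mm.
h/2f = 0.06761; arctan(0.06761) ≈ 0.0675 rad, so α ≈ 0.1350 rad.

0.1350 rad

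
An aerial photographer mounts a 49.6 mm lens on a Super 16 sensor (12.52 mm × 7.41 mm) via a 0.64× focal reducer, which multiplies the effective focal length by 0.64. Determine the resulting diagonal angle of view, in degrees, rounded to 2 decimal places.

Effective focal length f = 49.6 × 0.64 = 31.744 mm.
Sensor diagonal = √(12.52² + 7.41²) = √211.6585 ≈ 14.5485 mm.
α = 2·arctan(14.548 / (2 × 31.744)) = 2·arctan(0.22915) ≈ 25.8134°.

25.81°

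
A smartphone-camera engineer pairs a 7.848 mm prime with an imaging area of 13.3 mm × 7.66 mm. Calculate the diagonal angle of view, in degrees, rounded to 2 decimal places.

Sensor diagonal = √(13.3² + 7.66²) = √235.5656 ≈ 15.3481 mm.
Angle of view α = 2·arctan(d/2f) with d = 15.3481 mm and f = 7.848 mm.
d/2f = 0.97784; arctan(0.97784) ≈ 44.3580°, so α ≈ 88.7160°.

88.72°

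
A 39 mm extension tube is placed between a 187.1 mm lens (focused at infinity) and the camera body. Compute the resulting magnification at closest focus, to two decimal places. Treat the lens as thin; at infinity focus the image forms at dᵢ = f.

0.21×

The tube moves the image plane from f to f + e, so dᵢ = 187.1 + 39 = 226.1 mm. Focus is achieved when 1/f = 1/dₒ + 1/dᵢ, giving dₒ = 1/(1/f − 1/(f+e)).
Magnification m = dᵢ/dₒ = (f+e)·(1/f − 1/(f+e)) = e/f = 39/187.1 ≈ 0.2084.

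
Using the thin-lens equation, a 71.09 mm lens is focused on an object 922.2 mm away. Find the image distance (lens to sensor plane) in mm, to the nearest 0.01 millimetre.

77.03 mm

1/dᵢ = 1/f − 1/dₒ = 1/71.09 − 1/922.2 = 0.0129823 mm⁻¹.
dᵢ = 1/0.0129823 ≈ 77.0279 mm.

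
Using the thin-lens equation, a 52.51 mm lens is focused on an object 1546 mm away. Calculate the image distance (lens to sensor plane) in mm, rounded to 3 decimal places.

1/dᵢ = 1/f − 1/dₒ = 1/52.51 − 1/1546 = 0.0183972 mm⁻¹.
dᵢ = 1/0.0183972 ≈ 54.3562 mm.

54.356 mm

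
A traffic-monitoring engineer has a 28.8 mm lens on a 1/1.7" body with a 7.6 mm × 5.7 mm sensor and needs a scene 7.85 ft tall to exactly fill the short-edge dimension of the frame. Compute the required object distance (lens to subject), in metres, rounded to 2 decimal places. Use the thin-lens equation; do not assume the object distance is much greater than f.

W: 7.85 ft × 304.8 mm/ft = 2392.68 mm.
Magnification m = h/W = dᵢ/dₒ; combined with 1/f = 1/dₒ + 1/dᵢ this gives dₒ = f·(1 + W/h).
dₒ = 28.8 mm × (1 + 2392.68/5.7) = 28.8 × 420.7684 ≈ 12118.130 mm = 12.1181 m.

12.12 m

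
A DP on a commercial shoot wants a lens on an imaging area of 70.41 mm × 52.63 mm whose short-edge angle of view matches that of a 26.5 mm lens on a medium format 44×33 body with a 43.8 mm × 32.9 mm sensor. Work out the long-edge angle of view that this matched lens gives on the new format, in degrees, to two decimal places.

Equal short-edge AOV ⇒ f₂ = f₁ · 52.63/32.9 = 26.5 × 1.59970 ≈ 42.3919 mm.
Long-edge AOV on the new format = 2·arctan(70.41 / (2 × 42.3919)) = 2·arctan(0.83046) ≈ 79.4168°.

79.42°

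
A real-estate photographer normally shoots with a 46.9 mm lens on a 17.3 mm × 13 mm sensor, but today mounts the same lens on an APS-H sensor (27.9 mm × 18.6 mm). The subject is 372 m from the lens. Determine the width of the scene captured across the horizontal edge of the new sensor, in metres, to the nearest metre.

The focal length stays 46.9 mm; the relevant sensor dimension is now w = 27.9 mm. Object distance dₒ = 372 m = 372000 mm.
Thin-lens field width W = w·(dₒ − f)/f = 27.9 × (372000 − 46.9)/46.9 ≈ 221268.475 mm = 221.268 m.

221 m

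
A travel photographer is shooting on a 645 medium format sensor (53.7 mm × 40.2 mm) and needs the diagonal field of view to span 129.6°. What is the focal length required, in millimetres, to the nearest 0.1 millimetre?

15.8 mm

Sensor diagonal = √(53.7² + 40.2²) = √4499.7300 ≈ 67.0800 mm.
From α = 2·arctan(d/2f) we get f = d / (2·tan(α/2)).
With d = 67.0800 mm and α/2 = 64.8°, tan(α/2) ≈ 2.12511, so f ≈ 67.0800 / 4.25022 ≈ 15.7827 mm.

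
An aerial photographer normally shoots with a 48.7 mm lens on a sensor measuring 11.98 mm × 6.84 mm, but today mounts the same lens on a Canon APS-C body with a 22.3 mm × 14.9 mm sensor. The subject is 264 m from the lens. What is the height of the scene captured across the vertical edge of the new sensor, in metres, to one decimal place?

The focal length stays 48.7 mm; the relevant sensor dimension is now h = 14.9 mm. Object distance dₒ = 264 m = 264000 mm.
Thin-lens field height W = h·(dₒ − f)/f = 14.9 × (264000 − 48.7)/48.7 ≈ 80757.174 mm = 80.7572 m.

80.8 m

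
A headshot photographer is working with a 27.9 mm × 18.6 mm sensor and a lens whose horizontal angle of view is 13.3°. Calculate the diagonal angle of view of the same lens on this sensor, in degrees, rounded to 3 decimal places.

From the horizontal AOV: f = 27.9 / (2·tan(6.65°)) = 27.9 / 0.23318 ≈ 119.6517 mm.
Sensor diagonal = √(27.9² + 18.6²) = √1124.3700 ≈ 33.5316 mm.
Diagonal AOV = 2·arctan(33.5316 / (2 × 119.6517)) = 2·arctan(0.14012) ≈ 15.9529°.

15.953°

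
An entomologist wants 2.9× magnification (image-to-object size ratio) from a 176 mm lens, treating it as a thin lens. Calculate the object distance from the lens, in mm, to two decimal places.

With m = dᵢ/dₒ and 1/f = 1/dₒ + 1/dᵢ, substituting dᵢ = m·dₒ gives 1/f = (1 + 1/m)/dₒ, hence dₒ = f·(1 + 1/m).
dₒ = 176 × (1 + 1/2.9) = 176 × 1.34483 ≈ 236.690 mm.

236.69 mm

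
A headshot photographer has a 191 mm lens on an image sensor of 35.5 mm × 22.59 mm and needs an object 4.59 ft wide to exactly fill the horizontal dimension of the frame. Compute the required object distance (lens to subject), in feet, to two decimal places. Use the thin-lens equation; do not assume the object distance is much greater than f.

W: 4.59 ft × 304.8 mm/ft = 1399.03 mm.
Magnification m = w/W = dᵢ/dₒ; combined with 1/f = 1/dₒ + 1/dᵢ this gives dₒ = f·(1 + W/w).
dₒ = 191 mm × (1 + 1399.03/35.5) = 191 × 40.4094 ≈ 7718.186 mm = 7718.186/304.8 ft = 25.3221 ft.

25.32 ft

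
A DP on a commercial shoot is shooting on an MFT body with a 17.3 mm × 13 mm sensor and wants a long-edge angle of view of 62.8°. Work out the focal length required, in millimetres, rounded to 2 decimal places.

From α = 2·arctan(w/2f) we get f = w / (2·tan(α/2)).
With w = 17.3 mm and α/2 = 31.4°, tan(α/2) ≈ 0.61040, so f ≈ 17.3 / 1.22081 ≈ 14.1710 mm.

14.17 mm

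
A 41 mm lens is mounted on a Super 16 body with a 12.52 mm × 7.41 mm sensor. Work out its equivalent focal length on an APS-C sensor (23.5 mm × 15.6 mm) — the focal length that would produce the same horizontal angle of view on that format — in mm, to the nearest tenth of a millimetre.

77.0 mm

Equal angle of view means equal width/f ratio, so f₂ = f₁ · (width₂/width₁) = 41 × 23.5/12.52.
f₂ = 41 × 1.87700 ≈ 76.957 mm.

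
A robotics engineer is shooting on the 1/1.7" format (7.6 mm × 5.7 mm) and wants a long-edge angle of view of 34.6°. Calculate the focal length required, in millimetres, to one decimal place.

From α = 2·arctan(w/2f) we get f = w / (2·tan(α/2)).
With w = 7.6 mm and α/2 = 17.3°, tan(α/2) ≈ 0.31147, so f ≈ 7.6 / 0.62293 ≈ 12.2004 mm.

12.2 mm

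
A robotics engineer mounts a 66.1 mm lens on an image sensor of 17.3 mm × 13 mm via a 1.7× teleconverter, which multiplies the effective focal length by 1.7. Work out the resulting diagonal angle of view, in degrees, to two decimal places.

11.00°

Effective focal length f = 66.1 × 1.7 = 112.37 mm.
Sensor diagonal = √(17.3² + 13²) = √468.2900 ≈ 21.6400 mm.
α = 2·arctan(21.640 / (2 × 112.37)) = 2·arctan(0.09629) ≈ 11.0000°.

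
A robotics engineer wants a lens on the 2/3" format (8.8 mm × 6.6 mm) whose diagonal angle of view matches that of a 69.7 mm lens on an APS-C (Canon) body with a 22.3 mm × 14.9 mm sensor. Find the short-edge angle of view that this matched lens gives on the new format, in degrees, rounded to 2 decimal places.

13.17°

Sensor diagonal = √(22.3² + 14.9²) = √719.3000 ≈ 26.8198 mm.
Sensor diagonal = √(8.8² + 6.6²) = √121.0000 ≈ 11.0000 mm.
Equal diagonal AOV ⇒ f₂ = f₁ · 11.0000/26.8198 = 69.7 × 0.41015 ≈ 28.5871 mm.
Short-edge AOV on the new format = 2·arctan(6.6 / (2 × 28.5871)) = 2·arctan(0.11544) ≈ 13.1698°.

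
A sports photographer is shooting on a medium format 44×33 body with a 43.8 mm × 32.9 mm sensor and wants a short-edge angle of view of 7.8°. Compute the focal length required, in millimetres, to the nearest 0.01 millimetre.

241.30 mm

From α = 2·arctan(h/2f) we get f = h / (2·tan(α/2)).
With h = 32.9 mm and α/2 = 3.9°, tan(α/2) ≈ 0.06817, so f ≈ 32.9 / 0.13635 ≈ 241.2973 mm.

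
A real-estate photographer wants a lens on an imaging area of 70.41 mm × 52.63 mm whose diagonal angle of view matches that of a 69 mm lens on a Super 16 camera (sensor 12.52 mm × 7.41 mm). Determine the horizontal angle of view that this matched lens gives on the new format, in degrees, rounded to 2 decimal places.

9.65°

Sensor diagonal = √(12.52² + 7.41²) = √211.6585 ≈ 14.5485 mm.
Sensor diagonal = √(70.41² + 52.63²) = √7727.4850 ≈ 87.9061 mm.
Equal diagonal AOV ⇒ f₂ = f₁ · 87.9061/14.5485 = 69 × 6.04229 ≈ 416.9177 mm.
Horizontal AOV on the new format = 2·arctan(70.41 / (2 × 416.9177)) = 2·arctan(0.08444) ≈ 9.6533°.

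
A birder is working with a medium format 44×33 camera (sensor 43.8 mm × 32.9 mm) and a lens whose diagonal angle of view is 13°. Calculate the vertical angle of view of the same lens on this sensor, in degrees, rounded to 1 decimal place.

7.8°

Sensor diagonal = √(43.8² + 32.9²) = √3000.8500 ≈ 54.7800 mm.
From the diagonal AOV: f = 54.7800 / (2·tan(6.5°)) = 54.7800 / 0.22787 ≈ 240.3990 mm.
Vertical AOV = 2·arctan(32.9 / (2 × 240.3990)) = 2·arctan(0.06843) ≈ 7.8291°.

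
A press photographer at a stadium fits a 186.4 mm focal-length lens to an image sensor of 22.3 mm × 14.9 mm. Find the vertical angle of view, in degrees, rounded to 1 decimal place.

Angle of view α = 2·arctan(h/2f) with h = 14.9 mm and f = 186.4 mm.
h/2f = 0.03997; arctan(0.03997) ≈ 2.2888°, so α ≈ 4.5775°.

4.6°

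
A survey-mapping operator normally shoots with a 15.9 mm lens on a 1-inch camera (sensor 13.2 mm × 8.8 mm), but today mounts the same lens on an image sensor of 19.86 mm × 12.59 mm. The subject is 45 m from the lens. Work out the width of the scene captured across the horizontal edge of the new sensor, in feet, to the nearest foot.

The focal length stays 15.9 mm; the relevant sensor dimension is now w = 19.86 mm. Object distance dₒ = 45 m = 45000 mm.
Thin-lens field width W = w·(dₒ − f)/f = 19.86 × (45000 − 15.9)/15.9 ≈ 56187.687 mm = 56187.687/304.8 ft = 184.343 ft.

184 ft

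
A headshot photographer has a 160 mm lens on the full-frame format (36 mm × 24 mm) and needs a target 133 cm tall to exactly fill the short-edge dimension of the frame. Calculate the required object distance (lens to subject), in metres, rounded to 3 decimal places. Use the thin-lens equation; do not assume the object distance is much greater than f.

W: 133 cm = 1330 mm.
Magnification m = h/W = dᵢ/dₒ; combined with 1/f = 1/dₒ + 1/dᵢ this gives dₒ = f·(1 + W/h).
dₒ = 160 mm × (1 + 1330/24) = 160 × 56.4167 ≈ 9026.667 mm = 9.02667 m.

9.027 m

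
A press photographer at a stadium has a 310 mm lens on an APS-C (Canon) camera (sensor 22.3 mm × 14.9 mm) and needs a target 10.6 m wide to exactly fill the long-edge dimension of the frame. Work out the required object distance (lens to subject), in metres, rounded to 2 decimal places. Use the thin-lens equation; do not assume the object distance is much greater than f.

W: 10.6 m = 10600 mm.
Magnification m = w/W = dᵢ/dₒ; combined with 1/f = 1/dₒ + 1/dᵢ this gives dₒ = f·(1 + W/w).
dₒ = 310 mm × (1 + 10600/22.3) = 310 × 476.3363 ≈ 147664.260 mm = 147.664 m.

147.66 m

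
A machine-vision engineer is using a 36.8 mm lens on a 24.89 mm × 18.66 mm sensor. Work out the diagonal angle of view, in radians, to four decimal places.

Sensor diagonal = √(24.89² + 18.66²) = √967.7077 ≈ 31.1080 mm.
Angle of view α = 2·arctan(d/2f) with d = 31.1080 mm and f = 36.8 mm.
d/2f = 0.42266; arctan(0.42266) ≈ 0.3999 rad, so α ≈ 0.7998 rad.

0.7998 rad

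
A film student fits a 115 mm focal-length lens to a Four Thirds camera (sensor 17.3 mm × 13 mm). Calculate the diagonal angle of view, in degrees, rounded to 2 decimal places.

Sensor diagonal = √(17.3² + 13²) = √468.2900 ≈ 21.6400 mm.
Angle of view α = 2·arctan(d/2f) with d = 21.6400 mm and f = 115 mm.
d/2f = 0.09409; arctan(0.09409) ≈ 5.3750°, so α ≈ 10.7499°.

10.75°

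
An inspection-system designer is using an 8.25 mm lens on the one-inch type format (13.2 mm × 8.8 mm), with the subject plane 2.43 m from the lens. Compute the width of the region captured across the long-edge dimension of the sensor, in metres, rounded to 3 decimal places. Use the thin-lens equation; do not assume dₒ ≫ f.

3.875 m

dₒ: 2.43 m = 2430 mm.
Similar triangles through the lens centre give W/dₒ = w/dᵢ; with 1/f = 1/dₒ + 1/dᵢ this gives W = w·(dₒ − f)/f.
W = 13.2 mm × (2430 − 8.25) / 8.25 = 13.2 × 293.5455 ≈ 3874.800 mm = 3.8748 m.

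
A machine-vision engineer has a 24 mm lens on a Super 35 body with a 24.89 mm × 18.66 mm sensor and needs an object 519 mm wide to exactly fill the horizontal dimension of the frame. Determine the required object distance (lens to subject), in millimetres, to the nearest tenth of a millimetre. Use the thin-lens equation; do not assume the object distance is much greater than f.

Magnification m = w/W = dᵢ/dₒ; combined with 1/f = 1/dₒ + 1/dᵢ this gives dₒ = f·(1 + W/w).
dₒ = 24 mm × (1 + 519/24.89) = 24 × 21.8517 ≈ 524.442 mm.

524.4 mm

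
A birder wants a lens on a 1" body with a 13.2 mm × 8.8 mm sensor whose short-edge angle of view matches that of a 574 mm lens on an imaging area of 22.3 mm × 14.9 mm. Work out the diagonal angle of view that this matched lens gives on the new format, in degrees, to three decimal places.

Equal short-edge AOV ⇒ f₂ = f₁ · 8.8/14.9 = 574 × 0.59060 ≈ 339.0067 mm.
Sensor diagonal = √(13.2² + 8.8²) = √251.6800 ≈ 15.8644 mm.
Diagonal AOV on the new format = 2·arctan(15.8644 / (2 × 339.0067)) = 2·arctan(0.02340) ≈ 2.6808°.

2.681°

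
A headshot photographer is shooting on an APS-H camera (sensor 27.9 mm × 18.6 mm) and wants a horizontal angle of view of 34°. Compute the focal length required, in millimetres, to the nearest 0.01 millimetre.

45.63 mm

From α = 2·arctan(w/2f) we get f = w / (2·tan(α/2)).
With w = 27.9 mm and α/2 = 17°, tan(α/2) ≈ 0.30573, so f ≈ 27.9 / 0.61146 ≈ 45.6284 mm.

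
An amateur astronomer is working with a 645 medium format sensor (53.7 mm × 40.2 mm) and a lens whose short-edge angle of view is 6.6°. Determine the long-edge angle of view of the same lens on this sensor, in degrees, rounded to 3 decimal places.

8.809°

From the short-edge AOV: f = 40.2 / (2·tan(3.3°)) = 40.2 / 0.11532 ≈ 348.5974 mm.
Long-edge AOV = 2·arctan(53.7 / (2 × 348.5974)) = 2·arctan(0.07702) ≈ 8.8088°.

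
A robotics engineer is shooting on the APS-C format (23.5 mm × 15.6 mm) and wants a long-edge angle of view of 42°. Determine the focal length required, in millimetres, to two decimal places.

30.61 mm

From α = 2·arctan(w/2f) we get f = w / (2·tan(α/2)).
With w = 23.5 mm and α/2 = 21°, tan(α/2) ≈ 0.38386, so f ≈ 23.5 / 0.76773 ≈ 30.6098 mm.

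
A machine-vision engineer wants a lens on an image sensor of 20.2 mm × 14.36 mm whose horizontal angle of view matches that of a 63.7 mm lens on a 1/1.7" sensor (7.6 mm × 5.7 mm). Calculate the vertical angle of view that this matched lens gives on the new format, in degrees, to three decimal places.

4.857°

Equal horizontal AOV ⇒ f₂ = f₁ · 20.2/7.6 = 63.7 × 2.65789 ≈ 169.3079 mm.
Vertical AOV on the new format = 2·arctan(14.36 / (2 × 169.3079)) = 2·arctan(0.04241) ≈ 4.8567°.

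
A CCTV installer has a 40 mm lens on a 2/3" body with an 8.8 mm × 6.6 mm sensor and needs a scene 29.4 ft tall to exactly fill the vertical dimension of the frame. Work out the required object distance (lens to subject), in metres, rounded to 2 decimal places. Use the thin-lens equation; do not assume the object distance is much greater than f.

W: 29.4 ft × 304.8 mm/ft = 8961.12 mm.
Magnification m = h/W = dᵢ/dₒ; combined with 1/f = 1/dₒ + 1/dᵢ this gives dₒ = f·(1 + W/h).
dₒ = 40 mm × (1 + 8961.12/6.6) = 40 × 1358.7454 ≈ 54349.816 mm = 54.3498 m.

54.35 m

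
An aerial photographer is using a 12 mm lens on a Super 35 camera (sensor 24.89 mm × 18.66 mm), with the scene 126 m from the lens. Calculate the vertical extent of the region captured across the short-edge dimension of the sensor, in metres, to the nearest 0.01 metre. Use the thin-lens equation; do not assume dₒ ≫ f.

195.91 m

dₒ: 126 m = 126000 mm.
Similar triangles through the lens centre give W/dₒ = h/dᵢ; with 1/f = 1/dₒ + 1/dᵢ this gives W = h·(dₒ − f)/f.
W = 18.66 mm × (126000 − 12) / 12 = 18.66 × 10499.0000 ≈ 195911.340 mm = 195.911 m.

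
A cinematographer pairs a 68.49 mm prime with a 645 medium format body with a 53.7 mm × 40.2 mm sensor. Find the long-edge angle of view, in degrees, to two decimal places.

42.81°

Angle of view α = 2·arctan(w/2f) with w = 53.7 mm and f = 68.49 mm.
w/2f = 0.39203; arctan(0.39203) ≈ 21.4066°, so α ≈ 42.8131°.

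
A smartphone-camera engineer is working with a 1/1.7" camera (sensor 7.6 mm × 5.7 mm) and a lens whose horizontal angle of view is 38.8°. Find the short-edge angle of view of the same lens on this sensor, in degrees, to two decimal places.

From the horizontal AOV: f = 7.6 / (2·tan(19.4°)) = 7.6 / 0.70431 ≈ 10.7907 mm.
Short-edge AOV = 2·arctan(5.7 / (2 × 10.7907)) = 2·arctan(0.26412) ≈ 29.5899°.

29.59°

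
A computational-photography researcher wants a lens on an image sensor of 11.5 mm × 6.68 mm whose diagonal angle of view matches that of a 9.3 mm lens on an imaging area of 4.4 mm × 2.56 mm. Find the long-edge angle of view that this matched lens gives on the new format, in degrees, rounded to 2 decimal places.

26.63°

Sensor diagonal = √(4.4² + 2.56²) = √25.9136 ≈ 5.0905 mm.
Sensor diagonal = √(11.5² + 6.68²) = √176.8724 ≈ 13.2993 mm.
Equal diagonal AOV ⇒ f₂ = f₁ · 13.2993/5.0905 = 9.3 × 2.61256 ≈ 24.2968 mm.
Long-edge AOV on the new format = 2·arctan(11.5 / (2 × 24.2968)) = 2·arctan(0.23666) ≈ 26.6289°.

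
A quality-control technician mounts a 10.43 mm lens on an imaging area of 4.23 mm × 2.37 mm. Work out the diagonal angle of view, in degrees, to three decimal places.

Sensor diagonal = √(4.23² + 2.37²) = √23.5098 ≈ 4.8487 mm.
Angle of view α = 2·arctan(d/2f) with d = 4.8487 mm and f = 10.43 mm.
d/2f = 0.23244; arctan(0.23244) ≈ 13.0855°, so α ≈ 26.1709°.

26.171°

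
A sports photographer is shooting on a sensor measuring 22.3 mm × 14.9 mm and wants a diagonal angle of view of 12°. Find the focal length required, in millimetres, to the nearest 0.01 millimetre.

Sensor diagonal = √(22.3² + 14.9²) = √719.3000 ≈ 26.8198 mm.
From α = 2·arctan(d/2f) we get f = d / (2·tan(α/2)).
With d = 26.8198 mm and α/2 = 6°, tan(α/2) ≈ 0.10510, so f ≈ 26.8198 / 0.21021 ≈ 127.5865 mm.

127.59 mm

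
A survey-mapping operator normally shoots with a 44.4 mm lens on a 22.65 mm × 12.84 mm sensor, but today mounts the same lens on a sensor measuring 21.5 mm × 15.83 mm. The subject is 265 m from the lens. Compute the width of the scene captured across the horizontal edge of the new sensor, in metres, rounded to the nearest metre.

The focal length stays 44.4 mm; the relevant sensor dimension is now w = 21.5 mm. Object distance dₒ = 265 m = 265000 mm.
Thin-lens field width W = w·(dₒ − f)/f = 21.5 × (265000 − 44.4)/44.4 ≈ 128300.572 mm = 128.301 m.

128 m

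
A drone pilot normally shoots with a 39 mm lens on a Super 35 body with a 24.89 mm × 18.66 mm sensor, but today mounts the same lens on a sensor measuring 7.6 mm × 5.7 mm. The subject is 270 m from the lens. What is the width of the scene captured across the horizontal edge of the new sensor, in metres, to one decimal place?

52.6 m

The focal length stays 39 mm; the relevant sensor dimension is now w = 7.6 mm. Object distance dₒ = 270 m = 270000 mm.
Thin-lens field width W = w·(dₒ − f)/f = 7.6 × (270000 − 39)/39 ≈ 52607.785 mm = 52.6078 m.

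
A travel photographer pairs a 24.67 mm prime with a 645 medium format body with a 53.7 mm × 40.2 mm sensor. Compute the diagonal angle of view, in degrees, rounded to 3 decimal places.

107.328°

Sensor diagonal = √(53.7² + 40.2²) = √4499.7300 ≈ 67.0800 mm.
Angle of view α = 2·arctan(d/2f) with d = 67.0800 mm and f = 24.67 mm.
d/2f = 1.35955; arctan(1.35955) ≈ 53.6641°, so α ≈ 107.3281°.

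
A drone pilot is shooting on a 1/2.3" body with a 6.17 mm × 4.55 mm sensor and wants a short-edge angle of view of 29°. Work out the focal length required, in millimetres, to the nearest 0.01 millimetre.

8.80 mm

From α = 2·arctan(h/2f) we get f = h / (2·tan(α/2)).
With h = 4.55 mm and α/2 = 14.5°, tan(α/2) ≈ 0.25862, so f ≈ 4.55 / 0.51724 ≈ 8.7968 mm.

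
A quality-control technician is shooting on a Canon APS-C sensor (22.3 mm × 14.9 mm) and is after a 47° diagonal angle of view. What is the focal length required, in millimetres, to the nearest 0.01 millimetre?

30.84 mm

Sensor diagonal = √(22.3² + 14.9²) = √719.3000 ≈ 26.8198 mm.
From α = 2·arctan(d/2f) we get f = d / (2·tan(α/2)).
With d = 26.8198 mm and α/2 = 23.5°, tan(α/2) ≈ 0.43481, so f ≈ 26.8198 / 0.86962 ≈ 30.8406 mm.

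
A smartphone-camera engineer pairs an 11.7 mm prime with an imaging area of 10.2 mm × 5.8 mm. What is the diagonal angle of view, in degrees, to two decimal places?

53.26°

Sensor diagonal = √(10.2² + 5.8²) = √137.6800 ≈ 11.7337 mm.
Angle of view α = 2·arctan(d/2f) with d = 11.7337 mm and f = 11.7 mm.
d/2f = 0.50144; arctan(0.50144) ≈ 26.6310°, so α ≈ 53.2621°.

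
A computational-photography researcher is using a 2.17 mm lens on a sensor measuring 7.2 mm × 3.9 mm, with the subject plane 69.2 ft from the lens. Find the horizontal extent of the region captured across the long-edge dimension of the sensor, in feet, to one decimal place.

229.6 ft

dₒ: 69.2 ft × 304.8 mm/ft = 21092.16 mm.
Similar triangles through the lens centre give W/dₒ = w/dᵢ; with 1/f = 1/dₒ + 1/dᵢ this gives W = w·(dₒ − f)/f.
W = 7.2 mm × (21092.2 − 2.17) / 2.17 = 7.2 × 9718.8891 ≈ 69976.001 mm = 69976.001/304.8 ft = 229.58 ft.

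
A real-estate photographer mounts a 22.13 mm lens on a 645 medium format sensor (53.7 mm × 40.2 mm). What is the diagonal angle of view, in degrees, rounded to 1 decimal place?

113.2°

Sensor diagonal = √(53.7² + 40.2²) = √4499.7300 ≈ 67.0800 mm.
Angle of view α = 2·arctan(d/2f) with d = 67.0800 mm and f = 22.13 mm.
d/2f = 1.51559; arctan(1.51559) ≈ 56.5828°, so α ≈ 113.1656°.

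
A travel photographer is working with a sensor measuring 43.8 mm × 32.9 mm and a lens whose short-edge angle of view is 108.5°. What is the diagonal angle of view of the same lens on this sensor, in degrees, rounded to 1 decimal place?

From the short-edge AOV: f = 32.9 / (2·tan(54.25°)) = 32.9 / 2.77818 ≈ 11.8423 mm.
Sensor diagonal = √(43.8² + 32.9²) = √3000.8500 ≈ 54.7800 mm.
Diagonal AOV = 2·arctan(54.7800 / (2 × 11.8423)) = 2·arctan(2.31289) ≈ 133.2367°.

133.2°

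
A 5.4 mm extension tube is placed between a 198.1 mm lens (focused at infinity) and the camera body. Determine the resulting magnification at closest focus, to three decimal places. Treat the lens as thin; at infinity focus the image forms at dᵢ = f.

The tube moves the image plane from f to f + e, so dᵢ = 198.1 + 5.4 = 203.5 mm. Focus is achieved when 1/f = 1/dₒ + 1/dᵢ, giving dₒ = 1/(1/f − 1/(f+e)).
Magnification m = dᵢ/dₒ = (f+e)·(1/f − 1/(f+e)) = e/f = 5.4/198.1 ≈ 0.0273.

0.027×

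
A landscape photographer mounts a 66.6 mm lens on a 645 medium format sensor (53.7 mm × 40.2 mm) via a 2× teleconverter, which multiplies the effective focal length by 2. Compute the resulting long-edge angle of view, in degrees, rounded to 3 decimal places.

Effective focal length f = 66.6 × 2 = 133.2 mm.
α = 2·arctan(53.7 / (2 × 133.2)) = 2·arctan(0.20158) ≈ 22.7935°.

22.794°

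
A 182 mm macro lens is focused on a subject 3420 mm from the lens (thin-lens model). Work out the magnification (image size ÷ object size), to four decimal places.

0.0562×

Thin lens: 1/f = 1/dₒ + 1/dᵢ → 1/dᵢ = 1/182 − 1/3420 = 0.0052021 mm⁻¹, so dᵢ ≈ 192.2298 mm.
Magnification m = dᵢ/dₒ = 192.2298/3420 ≈ 0.05621.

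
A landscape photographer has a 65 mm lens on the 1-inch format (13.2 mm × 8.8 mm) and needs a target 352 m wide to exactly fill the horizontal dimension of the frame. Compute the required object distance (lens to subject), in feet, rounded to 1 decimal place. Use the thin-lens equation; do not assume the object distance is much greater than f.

W: 352 m = 352000 mm.
Magnification m = w/W = dᵢ/dₒ; combined with 1/f = 1/dₒ + 1/dᵢ this gives dₒ = f·(1 + W/w).
dₒ = 65 mm × (1 + 352000/13.2) = 65 × 26667.6667 ≈ 1733398.333 mm = 1733398.333/304.8 ft = 5687 ft.

5687.0 ft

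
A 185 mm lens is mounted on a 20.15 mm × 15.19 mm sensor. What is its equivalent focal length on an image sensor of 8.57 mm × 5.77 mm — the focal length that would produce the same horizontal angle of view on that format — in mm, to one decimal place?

78.7 mm

Equal angle of view means equal width/f ratio, so f₂ = f₁ · (width₂/width₁) = 185 × 8.57/20.15.
f₂ = 185 × 0.42531 ≈ 78.682 mm.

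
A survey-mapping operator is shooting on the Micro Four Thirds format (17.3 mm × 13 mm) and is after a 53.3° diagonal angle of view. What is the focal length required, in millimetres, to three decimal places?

Sensor diagonal = √(17.3² + 13²) = √468.2900 ≈ 21.6400 mm.
From α = 2·arctan(d/2f) we get f = d / (2·tan(α/2)).
With d = 21.6400 mm and α/2 = 26.65°, tan(α/2) ≈ 0.50185, so f ≈ 21.6400 / 1.00371 ≈ 21.5600 mm.

21.560 mm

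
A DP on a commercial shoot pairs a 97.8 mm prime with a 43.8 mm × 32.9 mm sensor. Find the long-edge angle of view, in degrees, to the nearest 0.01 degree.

Angle of view α = 2·arctan(w/2f) with w = 43.8 mm and f = 97.8 mm.
w/2f = 0.22393; arctan(0.22393) ≈ 12.6218°, so α ≈ 25.2436°.

25.24°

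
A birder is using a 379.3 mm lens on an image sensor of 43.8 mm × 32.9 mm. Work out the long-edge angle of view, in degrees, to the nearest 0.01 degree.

Angle of view α = 2·arctan(w/2f) with w = 43.8 mm and f = 379.3 mm.
w/2f = 0.05774; arctan(0.05774) ≈ 3.3045°, so α ≈ 6.6089°.

6.61°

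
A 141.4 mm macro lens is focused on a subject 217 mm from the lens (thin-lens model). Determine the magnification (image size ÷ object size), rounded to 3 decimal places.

1.870×

Thin lens: 1/f = 1/dₒ + 1/dᵢ → 1/dᵢ = 1/141.4 − 1/217 = 0.0024638 mm⁻¹, so dᵢ ≈ 405.8704 mm.
Magnification m = dᵢ/dₒ = 405.8704/217 ≈ 1.87037.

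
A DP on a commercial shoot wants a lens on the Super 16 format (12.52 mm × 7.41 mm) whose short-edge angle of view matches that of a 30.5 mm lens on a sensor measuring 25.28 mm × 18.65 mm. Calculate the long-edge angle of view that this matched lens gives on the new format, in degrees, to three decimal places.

Equal short-edge AOV ⇒ f₂ = f₁ · 7.41/18.65 = 30.5 × 0.39732 ≈ 12.1182 mm.
Long-edge AOV on the new format = 2·arctan(12.52 / (2 × 12.1182)) = 2·arctan(0.51658) ≈ 54.6397°.

54.640°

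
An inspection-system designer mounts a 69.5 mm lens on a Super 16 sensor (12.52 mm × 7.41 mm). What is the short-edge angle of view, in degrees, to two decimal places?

6.10°

Angle of view α = 2·arctan(h/2f) with h = 7.41 mm and f = 69.5 mm.
h/2f = 0.05331; arctan(0.05331) ≈ 3.0515°, so α ≈ 6.1030°.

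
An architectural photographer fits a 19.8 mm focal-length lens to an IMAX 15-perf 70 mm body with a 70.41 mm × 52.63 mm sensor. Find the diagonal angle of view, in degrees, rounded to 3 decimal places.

Sensor diagonal = √(70.41² + 52.63²) = √7727.4850 ≈ 87.9061 mm.
Angle of view α = 2·arctan(d/2f) with d = 87.9061 mm and f = 19.8 mm.
d/2f = 2.21985; arctan(2.21985) ≈ 65.7494°, so α ≈ 131.4987°.

131.499°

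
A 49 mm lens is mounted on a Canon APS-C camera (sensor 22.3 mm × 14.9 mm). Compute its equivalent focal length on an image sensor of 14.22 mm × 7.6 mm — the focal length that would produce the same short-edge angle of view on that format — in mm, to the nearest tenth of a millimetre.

25.0 mm

Equal angle of view means equal height/f ratio, so f₂ = f₁ · (height₂/height₁) = 49 × 7.6/14.9.
f₂ = 49 × 0.51007 ≈ 24.993 mm.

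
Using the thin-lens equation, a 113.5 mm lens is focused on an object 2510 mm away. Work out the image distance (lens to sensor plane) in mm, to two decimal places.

1/dᵢ = 1/f − 1/dₒ = 1/113.5 − 1/2510 = 0.0084122 mm⁻¹.
dᵢ = 1/0.0084122 ≈ 118.8754 mm.

118.88 mm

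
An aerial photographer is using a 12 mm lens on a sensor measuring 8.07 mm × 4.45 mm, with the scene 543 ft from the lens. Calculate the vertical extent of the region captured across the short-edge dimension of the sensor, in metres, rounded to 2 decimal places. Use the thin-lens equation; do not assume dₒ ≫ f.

61.37 m

dₒ: 543 ft × 304.8 mm/ft = 165506.39 mm.
Similar triangles through the lens centre give W/dₒ = h/dᵢ; with 1/f = 1/dₒ + 1/dᵢ this gives W = h·(dₒ − f)/f.
W = 4.45 mm × (165506 − 12) / 12 = 4.45 × 13791.1996 ≈ 61370.838 mm = 61.3708 m.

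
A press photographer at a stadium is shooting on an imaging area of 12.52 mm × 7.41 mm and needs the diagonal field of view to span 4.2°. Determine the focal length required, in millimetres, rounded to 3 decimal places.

198.379 mm

Sensor diagonal = √(12.52² + 7.41²) = √211.6585 ≈ 14.5485 mm.
From α = 2·arctan(d/2f) we get f = d / (2·tan(α/2)).
With d = 14.5485 mm and α/2 = 2.1°, tan(α/2) ≈ 0.03667, so f ≈ 14.5485 / 0.07334 ≈ 198.3794 mm.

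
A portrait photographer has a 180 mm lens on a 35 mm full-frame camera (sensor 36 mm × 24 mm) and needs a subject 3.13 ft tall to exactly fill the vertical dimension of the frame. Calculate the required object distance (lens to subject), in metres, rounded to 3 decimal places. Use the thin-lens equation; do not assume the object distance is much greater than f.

7.335 m

W: 3.13 ft × 304.8 mm/ft = 954.02 mm.
Magnification m = h/W = dᵢ/dₒ; combined with 1/f = 1/dₒ + 1/dᵢ this gives dₒ = f·(1 + W/h).
dₒ = 180 mm × (1 + 954.024/24) = 180 × 40.7510 ≈ 7335.180 mm = 7.33518 m.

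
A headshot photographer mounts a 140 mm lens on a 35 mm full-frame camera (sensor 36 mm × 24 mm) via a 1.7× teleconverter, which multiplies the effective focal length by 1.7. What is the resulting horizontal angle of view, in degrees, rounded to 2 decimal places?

Effective focal length f = 140 × 1.7 = 238 mm.
α = 2·arctan(36 / (2 × 238)) = 2·arctan(0.07563) ≈ 8.6501°.

8.65°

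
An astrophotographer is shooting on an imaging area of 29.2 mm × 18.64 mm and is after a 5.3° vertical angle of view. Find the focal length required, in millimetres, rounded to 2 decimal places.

From α = 2·arctan(h/2f) we get f = h / (2·tan(α/2)).
With h = 18.64 mm and α/2 = 2.65°, tan(α/2) ≈ 0.04628, so f ≈ 18.64 / 0.09257 ≈ 201.3645 mm.

201.36 mm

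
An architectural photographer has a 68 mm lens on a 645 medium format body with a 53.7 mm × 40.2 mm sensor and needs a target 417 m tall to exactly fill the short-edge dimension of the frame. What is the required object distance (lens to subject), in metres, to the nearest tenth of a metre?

705.4 m

W: 417 m = 417000 mm.
Magnification m = h/W = dᵢ/dₒ; combined with 1/f = 1/dₒ + 1/dᵢ this gives dₒ = f·(1 + W/h).
dₒ = 68 mm × (1 + 417000/40.2) = 68 × 10374.1343 ≈ 705441.134 mm = 705.441 m.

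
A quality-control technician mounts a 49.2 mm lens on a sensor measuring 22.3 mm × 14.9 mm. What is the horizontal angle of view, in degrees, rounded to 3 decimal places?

Angle of view α = 2·arctan(w/2f) with w = 22.3 mm and f = 49.2 mm.
w/2f = 0.22663; arctan(0.22663) ≈ 12.7690°, so α ≈ 25.5381°.

25.538°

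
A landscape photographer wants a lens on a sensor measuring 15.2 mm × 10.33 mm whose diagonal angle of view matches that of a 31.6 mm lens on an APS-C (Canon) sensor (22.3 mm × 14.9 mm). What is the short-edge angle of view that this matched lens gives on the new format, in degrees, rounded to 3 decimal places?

26.832°

Sensor diagonal = √(22.3² + 14.9²) = √719.3000 ≈ 26.8198 mm.
Sensor diagonal = √(15.2² + 10.33²) = √337.7489 ≈ 18.3779 mm.
Equal diagonal AOV ⇒ f₂ = f₁ · 18.3779/26.8198 = 31.6 × 0.68524 ≈ 21.6535 mm.
Short-edge AOV on the new format = 2·arctan(10.33 / (2 × 21.6535)) = 2·arctan(0.23853) ≈ 26.8320°.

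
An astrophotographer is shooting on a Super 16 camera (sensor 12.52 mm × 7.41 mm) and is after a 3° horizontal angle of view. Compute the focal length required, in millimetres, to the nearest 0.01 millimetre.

From α = 2·arctan(w/2f) we get f = w / (2·tan(α/2)).
With w = 12.52 mm and α/2 = 1.5°, tan(α/2) ≈ 0.02619, so f ≈ 12.52 / 0.05237 ≈ 239.0598 mm.

239.06 mm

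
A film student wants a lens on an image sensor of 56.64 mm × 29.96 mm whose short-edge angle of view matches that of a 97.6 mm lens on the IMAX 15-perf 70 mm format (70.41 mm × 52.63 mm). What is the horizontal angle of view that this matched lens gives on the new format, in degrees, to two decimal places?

Equal short-edge AOV ⇒ f₂ = f₁ · 29.96/52.63 = 97.6 × 0.56926 ≈ 55.5595 mm.
Horizontal AOV on the new format = 2·arctan(56.64 / (2 × 55.5595)) = 2·arctan(0.50972) ≈ 54.0181°.

54.02°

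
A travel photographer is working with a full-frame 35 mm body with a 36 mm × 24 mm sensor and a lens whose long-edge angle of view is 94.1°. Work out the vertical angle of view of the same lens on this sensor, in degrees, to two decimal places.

71.22°

From the long-edge AOV: f = 36 / (2·tan(47.05°)) = 36 / 2.14849 ≈ 16.7559 mm.
Vertical AOV = 2·arctan(24 / (2 × 16.7559)) = 2·arctan(0.71616) ≈ 71.2178°.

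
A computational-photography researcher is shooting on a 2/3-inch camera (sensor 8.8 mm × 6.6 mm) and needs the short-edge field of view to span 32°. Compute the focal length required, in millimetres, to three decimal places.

From α = 2·arctan(h/2f) we get f = h / (2·tan(α/2)).
With h = 6.6 mm and α/2 = 16°, tan(α/2) ≈ 0.28675, so f ≈ 6.6 / 0.57349 ≈ 11.5085 mm.

11.508 mm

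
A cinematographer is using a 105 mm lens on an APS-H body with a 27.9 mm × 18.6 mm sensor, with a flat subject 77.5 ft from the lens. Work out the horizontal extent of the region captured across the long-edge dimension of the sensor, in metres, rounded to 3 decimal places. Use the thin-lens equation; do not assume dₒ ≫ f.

dₒ: 77.5 ft × 304.8 mm/ft = 23622.00 mm.
Similar triangles through the lens centre give W/dₒ = w/dᵢ; with 1/f = 1/dₒ + 1/dᵢ this gives W = w·(dₒ − f)/f.
W = 27.9 mm × (23622 − 105) / 105 = 27.9 × 223.9714 ≈ 6248.803 mm = 6.2488 m.

6.249 m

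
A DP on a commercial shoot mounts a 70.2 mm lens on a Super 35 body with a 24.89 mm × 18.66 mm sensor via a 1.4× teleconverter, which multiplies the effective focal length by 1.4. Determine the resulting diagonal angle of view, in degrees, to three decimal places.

Effective focal length f = 70.2 × 1.4 = 98.28 mm.
Sensor diagonal = √(24.89² + 18.66²) = √967.7077 ≈ 31.1080 mm.
α = 2·arctan(31.108 / (2 × 98.28)) = 2·arctan(0.15826) ≈ 17.9863°.

17.986°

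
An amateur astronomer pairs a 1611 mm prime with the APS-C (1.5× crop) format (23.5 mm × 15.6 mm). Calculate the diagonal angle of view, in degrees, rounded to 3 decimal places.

1.003°

Sensor diagonal = √(23.5² + 15.6²) = √795.6100 ≈ 28.2066 mm.
Angle of view α = 2·arctan(d/2f) with d = 28.2066 mm and f = 1611 mm.
d/2f = 0.00875; arctan(0.00875) ≈ 0.5016°, so α ≈ 1.0032°.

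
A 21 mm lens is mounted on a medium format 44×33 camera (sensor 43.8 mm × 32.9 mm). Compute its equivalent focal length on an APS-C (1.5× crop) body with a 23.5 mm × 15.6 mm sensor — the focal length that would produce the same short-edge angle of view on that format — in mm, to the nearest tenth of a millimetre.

10.0 mm

Equal angle of view means equal height/f ratio, so f₂ = f₁ · (height₂/height₁) = 21 × 15.6/32.9.
f₂ = 21 × 0.47416 ≈ 9.957 mm.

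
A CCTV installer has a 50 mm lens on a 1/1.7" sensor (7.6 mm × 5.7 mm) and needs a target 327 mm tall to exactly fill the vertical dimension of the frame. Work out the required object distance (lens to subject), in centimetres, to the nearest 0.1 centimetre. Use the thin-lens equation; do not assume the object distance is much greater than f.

291.8 cm

Magnification m = h/W = dᵢ/dₒ; combined with 1/f = 1/dₒ + 1/dᵢ this gives dₒ = f·(1 + W/h).
dₒ = 50 mm × (1 + 327/5.7) = 50 × 58.3684 ≈ 2918.421 mm = 291.842 cm.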